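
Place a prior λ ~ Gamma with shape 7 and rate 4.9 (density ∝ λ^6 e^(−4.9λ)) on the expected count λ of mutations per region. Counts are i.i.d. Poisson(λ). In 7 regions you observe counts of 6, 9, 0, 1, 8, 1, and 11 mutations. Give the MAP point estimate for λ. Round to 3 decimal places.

λ̂_MAP = 3.529

Σxᵢ = 6+9+0+1+8+1+11 = 36, with n = 7.
Posterior ∝ λ^6e^(−4.9λ) · λ^36e^(−7λ) = λ^42e^(−11.9λ), i.e. Gamma(shape=43, rate=11.9).
The mode of a Gamma(a, b) with a ≥ 1 (shape–rate) is (a−1)/b = 42/11.9 ≈ 3.529.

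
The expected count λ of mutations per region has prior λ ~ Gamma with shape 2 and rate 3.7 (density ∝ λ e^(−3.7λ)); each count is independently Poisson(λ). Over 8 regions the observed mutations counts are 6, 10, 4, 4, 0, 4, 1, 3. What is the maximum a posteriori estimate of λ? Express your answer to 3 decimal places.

λ̂_MAP = 2.821

Σxᵢ = 6+10+4+4+0+4+1+3 = 32, with n = 8.
Posterior ∝ λe^(−3.7λ) · λ^32e^(−8λ) = λ^33e^(−11.7λ), i.e. Gamma(shape=34, rate=11.7).
The mode of a Gamma(a, b) with a ≥ 1 (shape–rate) is (a−1)/b = 33/11.7 ≈ 2.821.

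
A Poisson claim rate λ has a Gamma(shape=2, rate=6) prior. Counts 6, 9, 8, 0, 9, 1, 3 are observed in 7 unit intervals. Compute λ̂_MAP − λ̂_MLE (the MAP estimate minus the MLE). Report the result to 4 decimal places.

Σxᵢ = 36. Posterior is Gamma(38, 13); MAP = (38−1)/13 = 37/13 ≈ 2.84615.
MLE = x̄ = 36/7 ≈ 5.14286.
Difference = 37/13 − 36/7 = -209/91 ≈ -2.2967.

MAP − MLE = -2.2967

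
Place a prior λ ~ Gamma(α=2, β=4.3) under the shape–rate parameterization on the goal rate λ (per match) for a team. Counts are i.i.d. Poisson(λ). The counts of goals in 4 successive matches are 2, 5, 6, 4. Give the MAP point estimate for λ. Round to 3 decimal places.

λ̂_MAP = 2.169

Σxᵢ = 2+5+6+4 = 17, with n = 4.
Posterior ∝ λe^(−4.3λ) · λ^17e^(−4λ) = λ^18e^(−8.3λ), i.e. Gamma(shape=19, rate=8.3).
The mode of a Gamma(a, b) with a ≥ 1 (shape–rate) is (a−1)/b = 18/8.3 ≈ 2.169.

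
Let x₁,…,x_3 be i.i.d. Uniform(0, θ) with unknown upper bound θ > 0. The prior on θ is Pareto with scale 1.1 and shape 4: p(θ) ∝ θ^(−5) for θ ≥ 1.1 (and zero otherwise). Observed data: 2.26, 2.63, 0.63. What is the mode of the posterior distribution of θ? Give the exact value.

The Uniform(0, θ) likelihood is θ^(−n) for θ ≥ max(xᵢ), zero otherwise. Here max(xᵢ) = 2.63.
Posterior ∝ θ^(−5) · θ^(−3) = θ^(−8) on θ ≥ max(1.1, 2.63) = 2.63.
This density is strictly decreasing in θ, so the posterior mode lies at the lower boundary of the support.

θ̂_MAP = 2.63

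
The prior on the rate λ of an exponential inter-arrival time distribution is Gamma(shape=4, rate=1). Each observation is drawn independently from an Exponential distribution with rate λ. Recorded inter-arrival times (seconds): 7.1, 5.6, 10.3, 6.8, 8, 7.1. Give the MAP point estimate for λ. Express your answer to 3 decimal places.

The Exponential(rate=λ) likelihood is ∝ λ^n e^(−λΣtᵢ). Here n = 6 and Σtᵢ = 7.1 + 5.6 + 10.3 + 6.8 + 8 + 7.1 = 44.9.
Posterior ∝ λ^3e^(−1λ) · λ^6e^(−44.9λ) = λ^9e^(−45.9λ), i.e. Gamma(10, 45.9).
Mode = (a−1)/b = 9/45.9 ≈ 0.196.

λ̂_MAP = 0.196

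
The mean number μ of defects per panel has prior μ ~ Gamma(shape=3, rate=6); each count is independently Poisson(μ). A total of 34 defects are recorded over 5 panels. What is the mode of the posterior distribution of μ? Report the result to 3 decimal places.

Σxᵢ = 34, n = 5.
Posterior ∝ μ^2e^(−6μ) · μ^34e^(−5μ) = μ^36e^(−11μ), i.e. Gamma(shape=37, rate=11).
The mode of a Gamma(a, b) with a ≥ 1 (shape–rate) is (a−1)/b = 36/11 ≈ 3.273.

μ̂_MAP = 3.273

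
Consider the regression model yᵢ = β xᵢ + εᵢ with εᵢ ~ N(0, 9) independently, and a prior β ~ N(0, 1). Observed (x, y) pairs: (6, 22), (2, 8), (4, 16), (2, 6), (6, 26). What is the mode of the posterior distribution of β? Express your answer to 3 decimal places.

β̂_MAP = 3.619

log p(β | y) = −Σ(yᵢ − βxᵢ)²/(2·9) − β²/(2·1) + const.
Setting the derivative to zero: Σxᵢ(yᵢ − βxᵢ)/9 − β/1 = 0, so β = Σxᵢyᵢ / (Σxᵢ² + σ²/τ²).
Σxᵢyᵢ = 6·22 + 2·8 + 4·16 + 2·6 + 6·26 = 380; Σxᵢ² = 96; σ²/τ² = 9.
β̂_MAP = 380 / (96 + 9) = 380/105 ≈ 3.619.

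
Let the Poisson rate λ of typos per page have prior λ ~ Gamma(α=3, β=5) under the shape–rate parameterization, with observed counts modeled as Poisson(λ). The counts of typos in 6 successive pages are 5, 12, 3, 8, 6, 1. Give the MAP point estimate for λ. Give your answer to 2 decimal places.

Σxᵢ = 5+12+3+8+6+1 = 35, with n = 6.
Posterior ∝ λ^2e^(−5λ) · λ^35e^(−6λ) = λ^37e^(−11λ), i.e. Gamma(shape=38, rate=11).
The mode of a Gamma(a, b) with a ≥ 1 (shape–rate) is (a−1)/b = 37/11 ≈ 3.36.

λ̂_MAP = 3.36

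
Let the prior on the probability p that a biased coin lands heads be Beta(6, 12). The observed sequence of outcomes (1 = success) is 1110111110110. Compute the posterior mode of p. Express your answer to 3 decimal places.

Prior: Beta(6, 12).
Data: 10 successes in 13 trials (from the sequence). The binomial likelihood contributes p^10(1−p)^3, so the posterior is Beta(6+10, 12+3) = Beta(16, 15).
For Beta(a, b) with a, b > 1 the mode is (a−1)/(a+b−2) = 15/29 ≈ 0.517.

p̂_MAP = 0.517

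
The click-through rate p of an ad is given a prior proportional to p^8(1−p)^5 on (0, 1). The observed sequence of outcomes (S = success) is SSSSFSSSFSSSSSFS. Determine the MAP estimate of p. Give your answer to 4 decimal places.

The prior density ∝ p^8(1−p)^5 is the kernel of Beta(9, 6).
Data: 13 successes in 16 trials (from the sequence). The binomial likelihood contributes p^13(1−p)^3, so the posterior is Beta(9+13, 6+3) = Beta(22, 9).
For Beta(a, b) with a, b > 1 the mode is (a−1)/(a+b−2) = 21/29 ≈ 0.7241.

p̂_MAP = 0.7241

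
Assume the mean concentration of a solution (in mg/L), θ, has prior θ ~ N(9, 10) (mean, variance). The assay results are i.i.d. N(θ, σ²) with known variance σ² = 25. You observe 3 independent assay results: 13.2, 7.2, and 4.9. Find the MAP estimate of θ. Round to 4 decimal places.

n = 3; x̄ = (13.2 + 7.2 + 4.9)/3 = 25.3/3 = 253/30 ≈ 8.4333.
For a Normal prior and Normal likelihood with known variance, the posterior is Normal; its mode equals its mean, the precision-weighted average.
Prior precision 1/σ₀² = 1/10 = 0.1; data precision n/σ² = 3/25 = 0.12.
θ̂ = (0.1·9 + 0.12·(253/30)) / (0.1 + 0.12) = 1.912/0.22 = 478/55 ≈ 8.6909.

θ̂_MAP = 8.6909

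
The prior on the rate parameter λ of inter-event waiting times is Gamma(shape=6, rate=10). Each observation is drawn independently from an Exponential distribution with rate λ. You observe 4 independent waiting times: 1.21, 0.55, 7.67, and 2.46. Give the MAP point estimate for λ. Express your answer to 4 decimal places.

λ̂_MAP = 0.4111

The Exponential(rate=λ) likelihood is ∝ λ^n e^(−λΣtᵢ). Here n = 4 and Σtᵢ = 1.21 + 0.55 + 7.67 + 2.46 = 11.89.
Posterior ∝ λ^5e^(−10λ) · λ^4e^(−11.89λ) = λ^9e^(−21.89λ), i.e. Gamma(10, 21.89).
Mode = (a−1)/b = 9/21.89 ≈ 0.4111.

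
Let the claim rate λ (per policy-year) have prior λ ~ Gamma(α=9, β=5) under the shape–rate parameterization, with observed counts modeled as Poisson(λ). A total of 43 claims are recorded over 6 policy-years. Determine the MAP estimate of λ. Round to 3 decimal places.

Σxᵢ = 43, n = 6.
Posterior ∝ λ^8e^(−5λ) · λ^43e^(−6λ) = λ^51e^(−11λ), i.e. Gamma(shape=52, rate=11).
The mode of a Gamma(a, b) with a ≥ 1 (shape–rate) is (a−1)/b = 51/11 ≈ 4.636.

λ̂_MAP = 4.636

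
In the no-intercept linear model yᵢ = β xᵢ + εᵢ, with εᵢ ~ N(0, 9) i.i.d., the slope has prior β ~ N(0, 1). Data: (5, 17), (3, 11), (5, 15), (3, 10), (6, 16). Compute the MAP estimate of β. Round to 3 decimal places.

β̂_MAP = 2.823

log p(β | y) = −Σ(yᵢ − βxᵢ)²/(2·9) − β²/(2·1) + const.
Setting the derivative to zero: Σxᵢ(yᵢ − βxᵢ)/9 − β/1 = 0, so β = Σxᵢyᵢ / (Σxᵢ² + σ²/τ²).
Σxᵢyᵢ = 5·17 + 3·11 + 5·15 + 3·10 + 6·16 = 319; Σxᵢ² = 104; σ²/τ² = 9.
β̂_MAP = 319 / (104 + 9) = 319/113 ≈ 2.823.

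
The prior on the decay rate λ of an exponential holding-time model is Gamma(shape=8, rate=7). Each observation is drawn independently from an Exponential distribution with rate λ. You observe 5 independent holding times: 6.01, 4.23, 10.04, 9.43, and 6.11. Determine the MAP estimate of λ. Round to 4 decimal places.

The Exponential(rate=λ) likelihood is ∝ λ^n e^(−λΣtᵢ). Here n = 5 and Σtᵢ = 6.01 + 4.23 + 10.04 + 9.43 + 6.11 = 35.82.
Posterior ∝ λ^7e^(−7λ) · λ^5e^(−35.82λ) = λ^12e^(−42.82λ), i.e. Gamma(13, 42.82).
Mode = (a−1)/b = 12/42.82 ≈ 0.2802.

λ̂_MAP = 0.2802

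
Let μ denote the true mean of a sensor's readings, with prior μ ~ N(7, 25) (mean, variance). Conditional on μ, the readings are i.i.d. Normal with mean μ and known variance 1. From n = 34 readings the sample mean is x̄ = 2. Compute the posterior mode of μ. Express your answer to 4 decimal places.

n = 34, x̄ = 2.
For a Normal prior and Normal likelihood with known variance, the posterior is Normal; its mode equals its mean, the precision-weighted average.
Prior precision 1/σ₀² = 1/25 = 0.04; data precision n/σ² = 34/1 = 34.
μ̂ = (0.04·7 + 34·2) / (0.04 + 34) = 68.28/34.04 = 1707/851 ≈ 2.0059.

μ̂_MAP = 2.0059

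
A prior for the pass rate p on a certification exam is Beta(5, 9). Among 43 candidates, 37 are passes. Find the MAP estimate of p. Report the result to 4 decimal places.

p̂_MAP = 0.7455

Prior: Beta(5, 9).
Data: 37 successes in 43 trials. The binomial likelihood contributes p^37(1−p)^6, so the posterior is Beta(5+37, 9+6) = Beta(42, 15).
For Beta(a, b) with a, b > 1 the mode is (a−1)/(a+b−2) = 41/55 ≈ 0.7455.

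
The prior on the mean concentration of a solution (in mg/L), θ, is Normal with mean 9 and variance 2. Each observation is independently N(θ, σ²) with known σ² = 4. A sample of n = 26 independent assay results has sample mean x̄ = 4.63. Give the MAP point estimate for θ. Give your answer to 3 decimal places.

n = 26, x̄ = 4.63.
For a Normal prior and Normal likelihood with known variance, the posterior is Normal; its mode equals its mean, the precision-weighted average.
Prior precision 1/σ₀² = 1/2 = 0.5; data precision n/σ² = 26/4 = 6.5.
θ̂ = (0.5·9 + 6.5·4.63) / (0.5 + 6.5) = 34.595/7 = 6919/1400 ≈ 4.942.

θ̂_MAP = 4.942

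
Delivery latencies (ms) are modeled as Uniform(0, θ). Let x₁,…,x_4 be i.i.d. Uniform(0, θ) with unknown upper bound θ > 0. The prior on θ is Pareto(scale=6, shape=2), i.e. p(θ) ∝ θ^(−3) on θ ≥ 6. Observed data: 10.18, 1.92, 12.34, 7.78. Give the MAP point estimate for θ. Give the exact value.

The Uniform(0, θ) likelihood is θ^(−n) for θ ≥ max(xᵢ), zero otherwise. Here max(xᵢ) = 12.34.
Posterior ∝ θ^(−3) · θ^(−4) = θ^(−7) on θ ≥ max(6, 12.34) = 12.34.
This density is strictly decreasing in θ, so the posterior mode lies at the lower boundary of the support.

θ̂_MAP = 12.34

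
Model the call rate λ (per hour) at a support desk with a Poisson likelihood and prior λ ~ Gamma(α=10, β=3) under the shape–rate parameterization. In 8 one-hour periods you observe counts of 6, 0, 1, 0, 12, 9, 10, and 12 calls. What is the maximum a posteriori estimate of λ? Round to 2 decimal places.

λ̂_MAP = 5.36

Σxᵢ = 6+0+1+0+12+9+10+12 = 50, with n = 8.
Posterior ∝ λ^9e^(−3λ) · λ^50e^(−8λ) = λ^59e^(−11λ), i.e. Gamma(shape=60, rate=11).
The mode of a Gamma(a, b) with a ≥ 1 (shape–rate) is (a−1)/b = 59/11 ≈ 5.36.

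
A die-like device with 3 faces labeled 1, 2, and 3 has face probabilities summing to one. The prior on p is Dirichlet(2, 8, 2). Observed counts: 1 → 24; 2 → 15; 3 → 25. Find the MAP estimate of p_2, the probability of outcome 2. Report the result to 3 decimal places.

The posterior is Dirichlet(αᵢ + nᵢ) = Dirichlet(26, 23, 27).
For a Dirichlet(a₁,…,a_K) with all aᵢ > 1, the mode has j-th component (aⱼ − 1)/(Σaᵢ − K).
Here Σaᵢ = 76 and K = 3, so p_2 = (23 − 1)/(76 − 3) = 22/73 ≈ 0.301.

MAP estimate: 0.301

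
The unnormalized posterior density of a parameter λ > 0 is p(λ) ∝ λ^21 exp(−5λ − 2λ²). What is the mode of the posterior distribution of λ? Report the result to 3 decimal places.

ℓ'(λ) = 21/λ − 5 − 4λ. Setting this to zero and multiplying by λ: 4λ² + 5λ − 21 = 0.
λ = (−5 + √(5² + 4·4·21)) / (2·4) = (−5 + √361) / 8 = (−5 + 19)/8 = 7/4.
ℓ''(λ) = −21/λ² − 4 < 0, confirming a maximum.

λ̂_MAP = 1.750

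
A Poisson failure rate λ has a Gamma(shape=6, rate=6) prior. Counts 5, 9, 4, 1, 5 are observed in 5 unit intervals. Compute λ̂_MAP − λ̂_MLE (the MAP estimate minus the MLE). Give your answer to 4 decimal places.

Σxᵢ = 24. Posterior is Gamma(30, 11); MAP = (30−1)/11 = 29/11 ≈ 2.63636.
MLE = x̄ = 24/5 ≈ 4.80000.
Difference = 29/11 − 24/5 = -119/55 ≈ -2.1636.

MAP − MLE = -2.1636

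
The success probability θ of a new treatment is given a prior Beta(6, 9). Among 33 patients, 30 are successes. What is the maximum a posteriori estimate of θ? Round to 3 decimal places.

Prior: Beta(6, 9).
Data: 30 successes in 33 trials. The binomial likelihood contributes θ^30(1−θ)^3, so the posterior is Beta(6+30, 9+3) = Beta(36, 12).
For Beta(a, b) with a, b > 1 the mode is (a−1)/(a+b−2) = 35/46 ≈ 0.761.

θ̂_MAP = 0.761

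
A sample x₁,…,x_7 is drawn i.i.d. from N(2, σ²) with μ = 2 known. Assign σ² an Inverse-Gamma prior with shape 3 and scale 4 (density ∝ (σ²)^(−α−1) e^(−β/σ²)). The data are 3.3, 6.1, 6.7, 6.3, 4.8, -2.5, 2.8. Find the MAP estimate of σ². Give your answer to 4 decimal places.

σ̂²_MAP = 6.3873

Sum of squared deviations about the known mean: SS = (3.3−2)² + (6.1−2)² + (6.7−2)² + (6.3−2)² + (4.8−2)² + (-2.5−2)² + (2.8−2)² = 87.81.
The Normal likelihood contributes (σ²)^(−n/2) exp(−SS/(2σ²)), so the posterior is Inverse-Gamma(α + n/2, β + SS/2) = Inverse-Gamma(6.5, 47.905).
The mode of Inverse-Gamma(a, b) is b/(a+1) = 47.905/7.5 ≈ 6.3873.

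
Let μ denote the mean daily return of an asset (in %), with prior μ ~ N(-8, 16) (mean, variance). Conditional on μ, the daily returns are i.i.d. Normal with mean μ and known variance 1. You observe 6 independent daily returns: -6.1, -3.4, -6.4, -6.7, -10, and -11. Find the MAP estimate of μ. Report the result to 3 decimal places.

n = 6; x̄ = ((-6.1) + (-3.4) + (-6.4) + (-6.7) + (-10) + (-11))/6 = -43.6/6 = -109/15 ≈ -7.2667.
For a Normal prior and Normal likelihood with known variance, the posterior is Normal; its mode equals its mean, the precision-weighted average.
Prior precision 1/σ₀² = 1/16 = 0.0625; data precision n/σ² = 6/1 = 6.
μ̂ = (0.0625·(-8) + 6·(-109/15)) / (0.0625 + 6) = (-44.1)/6.0625 = -3528/485 ≈ -7.274.

μ̂_MAP = -7.274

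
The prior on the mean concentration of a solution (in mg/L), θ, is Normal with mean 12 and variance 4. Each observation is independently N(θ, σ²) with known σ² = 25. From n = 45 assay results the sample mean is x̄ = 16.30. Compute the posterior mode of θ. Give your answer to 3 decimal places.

n = 45, x̄ = 16.30.
For a Normal prior and Normal likelihood with known variance, the posterior is Normal; its mode equals its mean, the precision-weighted average.
Prior precision 1/σ₀² = 1/4 = 0.25; data precision n/σ² = 45/25 = 1.8.
θ̂ = (0.25·12 + 1.8·16.3) / (0.25 + 1.8) = 32.34/2.05 = 3234/205 ≈ 15.776.

θ̂_MAP = 15.776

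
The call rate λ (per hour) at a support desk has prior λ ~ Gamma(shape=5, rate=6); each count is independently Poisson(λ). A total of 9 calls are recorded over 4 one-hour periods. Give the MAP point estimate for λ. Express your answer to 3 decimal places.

Σxᵢ = 9, n = 4.
Posterior ∝ λ^4e^(−6λ) · λ^9e^(−4λ) = λ^13e^(−10λ), i.e. Gamma(shape=14, rate=10).
The mode of a Gamma(a, b) with a ≥ 1 (shape–rate) is (a−1)/b = 13/10 ≈ 1.300.

λ̂_MAP = 1.300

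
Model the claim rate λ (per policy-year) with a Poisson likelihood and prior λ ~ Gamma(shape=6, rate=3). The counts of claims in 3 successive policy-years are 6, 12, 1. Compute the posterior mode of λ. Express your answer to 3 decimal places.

λ̂_MAP = 4.000

Σxᵢ = 6+12+1 = 19, with n = 3.
Posterior ∝ λ^5e^(−3λ) · λ^19e^(−3λ) = λ^24e^(−6λ), i.e. Gamma(shape=25, rate=6).
The mode of a Gamma(a, b) with a ≥ 1 (shape–rate) is (a−1)/b = 24/6 ≈ 4.000.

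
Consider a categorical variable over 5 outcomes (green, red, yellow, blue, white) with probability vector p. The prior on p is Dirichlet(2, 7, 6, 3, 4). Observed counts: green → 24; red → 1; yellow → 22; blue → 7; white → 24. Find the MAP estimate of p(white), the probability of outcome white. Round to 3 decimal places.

The posterior is Dirichlet(αᵢ + nᵢ) = Dirichlet(26, 8, 28, 10, 28).
For a Dirichlet(a₁,…,a_K) with all aᵢ > 1, the mode has j-th component (aⱼ − 1)/(Σaᵢ − K).
Here Σaᵢ = 100 and K = 5, so p(white) = (28 − 1)/(100 − 5) = 27/95 ≈ 0.284.

MAP estimate of p(white) = 0.284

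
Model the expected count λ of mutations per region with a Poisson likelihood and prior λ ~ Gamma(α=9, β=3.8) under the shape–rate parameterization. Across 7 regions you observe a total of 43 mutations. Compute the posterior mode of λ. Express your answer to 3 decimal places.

λ̂_MAP = 4.722

Σxᵢ = 43, n = 7.
Posterior ∝ λ^8e^(−3.8λ) · λ^43e^(−7λ) = λ^51e^(−10.8λ), i.e. Gamma(shape=52, rate=10.8).
The mode of a Gamma(a, b) with a ≥ 1 (shape–rate) is (a−1)/b = 51/10.8 ≈ 4.722.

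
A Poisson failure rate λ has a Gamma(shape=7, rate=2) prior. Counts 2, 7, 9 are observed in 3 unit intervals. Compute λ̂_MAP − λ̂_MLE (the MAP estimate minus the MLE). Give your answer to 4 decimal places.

Σxᵢ = 18. Posterior is Gamma(25, 5); MAP = (25−1)/5 = 24/5 ≈ 4.80000.
MLE = x̄ = 18/3 ≈ 6.00000.
Difference = 24/5 − 18/3 = -6/5 ≈ -1.2000.

MAP − MLE = -1.2000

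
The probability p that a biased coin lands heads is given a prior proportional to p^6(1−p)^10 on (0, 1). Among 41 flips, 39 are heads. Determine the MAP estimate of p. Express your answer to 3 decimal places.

p̂_MAP = 0.789

The prior density ∝ p^6(1−p)^10 is the kernel of Beta(7, 11).
Data: 39 successes in 41 trials. The binomial likelihood contributes p^39(1−p)^2, so the posterior is Beta(7+39, 11+2) = Beta(46, 13).
For Beta(a, b) with a, b > 1 the mode is (a−1)/(a+b−2) = 45/57 ≈ 0.789.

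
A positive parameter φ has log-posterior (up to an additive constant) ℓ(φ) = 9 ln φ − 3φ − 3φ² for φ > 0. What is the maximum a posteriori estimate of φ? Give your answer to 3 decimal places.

ℓ'(φ) = 9/φ − 3 − 6φ. Setting this to zero and multiplying by φ: 6φ² + 3φ − 9 = 0.
φ = (−3 + √(3² + 4·6·9)) / (2·6) = (−3 + √225) / 12 = (−3 + 15)/12 = 1.
ℓ''(φ) = −9/φ² − 6 < 0, confirming a maximum.

φ̂_MAP = 1.000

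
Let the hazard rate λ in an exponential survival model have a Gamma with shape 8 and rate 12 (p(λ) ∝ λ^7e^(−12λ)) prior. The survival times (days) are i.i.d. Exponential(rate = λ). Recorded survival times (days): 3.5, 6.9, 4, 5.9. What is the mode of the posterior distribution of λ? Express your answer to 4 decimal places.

λ̂_MAP = 0.3406

The Exponential(rate=λ) likelihood is ∝ λ^n e^(−λΣtᵢ). Here n = 4 and Σtᵢ = 3.5 + 6.9 + 4 + 5.9 = 20.3.
Posterior ∝ λ^7e^(−12λ) · λ^4e^(−20.3λ) = λ^11e^(−32.3λ), i.e. Gamma(12, 32.3).
Mode = (a−1)/b = 11/32.3 ≈ 0.3406.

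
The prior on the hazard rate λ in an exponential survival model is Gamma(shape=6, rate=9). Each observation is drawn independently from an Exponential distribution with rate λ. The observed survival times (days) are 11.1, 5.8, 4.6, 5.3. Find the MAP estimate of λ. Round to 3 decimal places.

The Exponential(rate=λ) likelihood is ∝ λ^n e^(−λΣtᵢ). Here n = 4 and Σtᵢ = 11.1 + 5.8 + 4.6 + 5.3 = 26.8.
Posterior ∝ λ^5e^(−9λ) · λ^4e^(−26.8λ) = λ^9e^(−35.8λ), i.e. Gamma(10, 35.8).
Mode = (a−1)/b = 9/35.8 ≈ 0.251.

λ̂_MAP = 0.251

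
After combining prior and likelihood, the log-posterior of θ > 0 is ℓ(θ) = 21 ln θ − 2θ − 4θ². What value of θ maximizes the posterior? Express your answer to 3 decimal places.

θ̂_MAP = 1.500

ℓ'(θ) = 21/θ − 2 − 8θ. Setting this to zero and multiplying by θ: 8θ² + 2θ − 21 = 0.
θ = (−2 + √(2² + 4·8·21)) / (2·8) = (−2 + √676) / 16 = (−2 + 26)/16 = 3/2.
ℓ''(θ) = −21/θ² − 8 < 0, confirming a maximum.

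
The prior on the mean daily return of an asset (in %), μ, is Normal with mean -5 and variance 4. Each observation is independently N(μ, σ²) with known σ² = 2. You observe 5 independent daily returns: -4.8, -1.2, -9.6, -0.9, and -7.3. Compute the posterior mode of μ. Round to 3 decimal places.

μ̂_MAP = -4.782

n = 5; x̄ = ((-4.8) + (-1.2) + (-9.6) + (-0.9) + (-7.3))/5 = -23.8/5 = -4.76.
For a Normal prior and Normal likelihood with known variance, the posterior is Normal; its mode equals its mean, the precision-weighted average.
Prior precision 1/σ₀² = 1/4 = 0.25; data precision n/σ² = 5/2 = 2.5.
μ̂ = (0.25·(-5) + 2.5·(-4.76)) / (0.25 + 2.5) = (-13.15)/2.75 = -263/55 ≈ -4.782.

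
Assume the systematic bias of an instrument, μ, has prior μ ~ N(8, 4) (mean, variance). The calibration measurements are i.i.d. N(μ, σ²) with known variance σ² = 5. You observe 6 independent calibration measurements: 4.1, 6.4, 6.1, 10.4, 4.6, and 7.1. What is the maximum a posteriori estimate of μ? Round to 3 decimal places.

μ̂_MAP = 6.717

n = 6; x̄ = (4.1 + 6.4 + 6.1 + 10.4 + 4.6 + 7.1)/6 = 38.7/6 = 6.45.
For a Normal prior and Normal likelihood with known variance, the posterior is Normal; its mode equals its mean, the precision-weighted average.
Prior precision 1/σ₀² = 1/4 = 0.25; data precision n/σ² = 6/5 = 1.2.
μ̂ = (0.25·8 + 1.2·6.45) / (0.25 + 1.2) = 9.74/1.45 = 974/145 ≈ 6.717.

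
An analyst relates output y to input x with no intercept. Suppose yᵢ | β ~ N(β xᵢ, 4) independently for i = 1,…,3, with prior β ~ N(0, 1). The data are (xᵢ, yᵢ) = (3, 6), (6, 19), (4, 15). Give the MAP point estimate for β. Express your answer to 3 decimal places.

log p(β | y) = −Σ(yᵢ − βxᵢ)²/(2·4) − β²/(2·1) + const.
Setting the derivative to zero: Σxᵢ(yᵢ − βxᵢ)/4 − β/1 = 0, so β = Σxᵢyᵢ / (Σxᵢ² + σ²/τ²).
Σxᵢyᵢ = 3·6 + 6·19 + 4·15 = 192; Σxᵢ² = 61; σ²/τ² = 4.
β̂_MAP = 192 / (61 + 4) = 192/65 ≈ 2.954.

β̂_MAP = 2.954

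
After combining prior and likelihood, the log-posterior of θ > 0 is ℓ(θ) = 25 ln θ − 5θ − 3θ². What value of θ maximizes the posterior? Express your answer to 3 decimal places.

θ̂_MAP = 1.667

ℓ'(θ) = 25/θ − 5 − 6θ. Setting this to zero and multiplying by θ: 6θ² + 5θ − 25 = 0.
θ = (−5 + √(5² + 4·6·25)) / (2·6) = (−5 + √625) / 12 = (−5 + 25)/12 = 5/3.
ℓ''(θ) = −25/θ² − 6 < 0, confirming a maximum.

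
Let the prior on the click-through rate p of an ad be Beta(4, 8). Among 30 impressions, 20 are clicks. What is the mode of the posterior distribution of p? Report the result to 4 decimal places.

Prior: Beta(4, 8).
Data: 20 successes in 30 trials. The binomial likelihood contributes p^20(1−p)^10, so the posterior is Beta(4+20, 8+10) = Beta(24, 18).
For Beta(a, b) with a, b > 1 the mode is (a−1)/(a+b−2) = 23/40 ≈ 0.5750.

p̂_MAP = 0.5750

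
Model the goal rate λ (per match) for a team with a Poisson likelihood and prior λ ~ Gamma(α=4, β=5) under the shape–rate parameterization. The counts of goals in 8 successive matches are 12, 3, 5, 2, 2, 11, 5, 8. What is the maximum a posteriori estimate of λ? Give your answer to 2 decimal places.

λ̂_MAP = 3.92

Σxᵢ = 12+3+5+2+2+11+5+8 = 48, with n = 8.
Posterior ∝ λ^3e^(−5λ) · λ^48e^(−8λ) = λ^51e^(−13λ), i.e. Gamma(shape=52, rate=13).
The mode of a Gamma(a, b) with a ≥ 1 (shape–rate) is (a−1)/b = 51/13 ≈ 3.92.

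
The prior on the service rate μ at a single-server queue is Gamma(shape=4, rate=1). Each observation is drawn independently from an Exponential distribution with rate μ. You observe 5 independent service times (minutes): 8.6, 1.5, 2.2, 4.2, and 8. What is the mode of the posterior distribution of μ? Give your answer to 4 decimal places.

The Exponential(rate=μ) likelihood is ∝ μ^n e^(−μΣtᵢ). Here n = 5 and Σtᵢ = 8.6 + 1.5 + 2.2 + 4.2 + 8 = 24.5.
Posterior ∝ μ^3e^(−1μ) · μ^5e^(−24.5μ) = μ^8e^(−25.5μ), i.e. Gamma(9, 25.5).
Mode = (a−1)/b = 8/25.5 ≈ 0.3137.

μ̂_MAP = 0.3137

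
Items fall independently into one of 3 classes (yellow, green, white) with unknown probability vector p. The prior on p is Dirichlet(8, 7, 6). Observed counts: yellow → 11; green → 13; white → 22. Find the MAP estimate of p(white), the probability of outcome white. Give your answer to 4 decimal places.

MAP estimate of p(white) = 0.4219

The posterior is Dirichlet(αᵢ + nᵢ) = Dirichlet(19, 20, 28).
For a Dirichlet(a₁,…,a_K) with all aᵢ > 1, the mode has j-th component (aⱼ − 1)/(Σaᵢ − K).
Here Σaᵢ = 67 and K = 3, so p(white) = (28 − 1)/(67 − 3) = 27/64 ≈ 0.4219.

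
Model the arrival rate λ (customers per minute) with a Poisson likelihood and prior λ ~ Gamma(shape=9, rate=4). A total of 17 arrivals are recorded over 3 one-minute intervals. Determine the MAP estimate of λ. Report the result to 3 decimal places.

λ̂_MAP = 3.571

Σxᵢ = 17, n = 3.
Posterior ∝ λ^8e^(−4λ) · λ^17e^(−3λ) = λ^25e^(−7λ), i.e. Gamma(shape=26, rate=7).
The mode of a Gamma(a, b) with a ≥ 1 (shape–rate) is (a−1)/b = 25/7 ≈ 3.571.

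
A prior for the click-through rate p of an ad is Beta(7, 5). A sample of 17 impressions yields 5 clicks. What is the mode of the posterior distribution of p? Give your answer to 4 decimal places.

p̂_MAP = 0.4074

Prior: Beta(7, 5).
Data: 5 successes in 17 trials. The binomial likelihood contributes p^5(1−p)^12, so the posterior is Beta(7+5, 5+12) = Beta(12, 17).
For Beta(a, b) with a, b > 1 the mode is (a−1)/(a+b−2) = 11/27 ≈ 0.4074.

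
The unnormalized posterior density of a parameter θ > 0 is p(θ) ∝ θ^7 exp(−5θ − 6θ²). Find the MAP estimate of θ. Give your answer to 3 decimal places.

ℓ'(θ) = 7/θ − 5 − 12θ. Setting this to zero and multiplying by θ: 12θ² + 5θ − 7 = 0.
θ = (−5 + √(5² + 4·12·7)) / (2·12) = (−5 + √361) / 24 = (−5 + 19)/24 = 7/12.
ℓ''(θ) = −7/θ² − 12 < 0, confirming a maximum.

θ̂_MAP = 0.583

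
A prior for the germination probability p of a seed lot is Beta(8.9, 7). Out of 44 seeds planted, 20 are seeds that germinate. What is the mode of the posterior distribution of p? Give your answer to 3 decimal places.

Prior: Beta(8.9, 7).
Data: 20 successes in 44 trials. The binomial likelihood contributes p^20(1−p)^24, so the posterior is Beta(8.9+20, 7+24) = Beta(28.9, 31).
For Beta(a, b) with a, b > 1 the mode is (a−1)/(a+b−2) = 27.9/57.9 ≈ 0.482.

p̂_MAP = 0.482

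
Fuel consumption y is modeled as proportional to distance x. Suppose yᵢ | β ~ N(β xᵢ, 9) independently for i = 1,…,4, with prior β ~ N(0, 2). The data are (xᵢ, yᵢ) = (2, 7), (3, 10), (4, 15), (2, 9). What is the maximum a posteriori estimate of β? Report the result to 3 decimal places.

β̂_MAP = 3.253

log p(β | y) = −Σ(yᵢ − βxᵢ)²/(2·9) − β²/(2·2) + const.
Setting the derivative to zero: Σxᵢ(yᵢ − βxᵢ)/9 − β/2 = 0, so β = Σxᵢyᵢ / (Σxᵢ² + σ²/τ²).
Σxᵢyᵢ = 2·7 + 3·10 + 4·15 + 2·9 = 122; Σxᵢ² = 33; σ²/τ² = 4.5.
β̂_MAP = 122 / (33 + 4.5) = 122/37.5 ≈ 3.253.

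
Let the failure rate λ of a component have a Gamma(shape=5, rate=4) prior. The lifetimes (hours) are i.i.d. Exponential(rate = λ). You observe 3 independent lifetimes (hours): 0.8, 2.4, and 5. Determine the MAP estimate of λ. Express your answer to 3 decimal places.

λ̂_MAP = 0.574

The Exponential(rate=λ) likelihood is ∝ λ^n e^(−λΣtᵢ). Here n = 3 and Σtᵢ = 0.8 + 2.4 + 5 = 8.2.
Posterior ∝ λ^4e^(−4λ) · λ^3e^(−8.2λ) = λ^7e^(−12.2λ), i.e. Gamma(8, 12.2).
Mode = (a−1)/b = 7/12.2 ≈ 0.574.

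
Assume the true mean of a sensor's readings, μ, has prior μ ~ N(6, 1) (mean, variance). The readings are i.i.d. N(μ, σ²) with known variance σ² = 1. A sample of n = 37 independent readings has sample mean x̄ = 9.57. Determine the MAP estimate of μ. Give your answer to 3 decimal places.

μ̂_MAP = 9.476

n = 37, x̄ = 9.57.
For a Normal prior and Normal likelihood with known variance, the posterior is Normal; its mode equals its mean, the precision-weighted average.
Prior precision 1/σ₀² = 1/1 = 1; data precision n/σ² = 37/1 = 37.
μ̂ = (1·6 + 37·9.57) / (1 + 37) = 360.09/38 = 36009/3800 ≈ 9.476.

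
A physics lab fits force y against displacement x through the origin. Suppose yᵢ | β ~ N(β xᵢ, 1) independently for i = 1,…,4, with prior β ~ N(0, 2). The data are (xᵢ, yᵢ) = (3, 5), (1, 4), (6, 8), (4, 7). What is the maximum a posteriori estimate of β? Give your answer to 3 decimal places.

log p(β | y) = −Σ(yᵢ − βxᵢ)²/(2·1) − β²/(2·2) + const.
Setting the derivative to zero: Σxᵢ(yᵢ − βxᵢ)/1 − β/2 = 0, so β = Σxᵢyᵢ / (Σxᵢ² + σ²/τ²).
Σxᵢyᵢ = 3·5 + 1·4 + 6·8 + 4·7 = 95; Σxᵢ² = 62; σ²/τ² = 0.5.
β̂_MAP = 95 / (62 + 0.5) = 95/62.5 ≈ 1.520.

β̂_MAP = 1.520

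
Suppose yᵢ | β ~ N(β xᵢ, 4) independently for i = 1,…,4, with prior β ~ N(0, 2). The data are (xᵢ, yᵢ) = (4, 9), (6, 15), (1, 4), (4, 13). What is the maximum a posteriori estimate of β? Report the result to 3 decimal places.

β̂_MAP = 2.563

log p(β | y) = −Σ(yᵢ − βxᵢ)²/(2·4) − β²/(2·2) + const.
Setting the derivative to zero: Σxᵢ(yᵢ − βxᵢ)/4 − β/2 = 0, so β = Σxᵢyᵢ / (Σxᵢ² + σ²/τ²).
Σxᵢyᵢ = 4·9 + 6·15 + 1·4 + 4·13 = 182; Σxᵢ² = 69; σ²/τ² = 2.
β̂_MAP = 182 / (69 + 2) = 182/71 ≈ 2.563.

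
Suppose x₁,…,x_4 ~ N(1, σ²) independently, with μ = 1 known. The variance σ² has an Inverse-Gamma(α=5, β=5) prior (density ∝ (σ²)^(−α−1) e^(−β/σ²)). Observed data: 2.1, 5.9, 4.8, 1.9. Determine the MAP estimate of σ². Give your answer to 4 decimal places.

Sum of squared deviations about the known mean: SS = (2.1−1)² + (5.9−1)² + (4.8−1)² + (1.9−1)² = 40.47.
The Normal likelihood contributes (σ²)^(−n/2) exp(−SS/(2σ²)), so the posterior is Inverse-Gamma(α + n/2, β + SS/2) = Inverse-Gamma(7, 25.235).
The mode of Inverse-Gamma(a, b) is b/(a+1) = 25.235/8 ≈ 3.1544.

σ̂²_MAP = 3.1544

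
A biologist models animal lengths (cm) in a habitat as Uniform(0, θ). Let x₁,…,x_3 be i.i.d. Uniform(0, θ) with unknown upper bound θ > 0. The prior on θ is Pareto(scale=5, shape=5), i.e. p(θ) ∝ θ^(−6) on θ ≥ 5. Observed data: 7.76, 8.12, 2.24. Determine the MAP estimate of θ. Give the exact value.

θ̂_MAP = 8.12

The Uniform(0, θ) likelihood is θ^(−n) for θ ≥ max(xᵢ), zero otherwise. Here max(xᵢ) = 8.12.
Posterior ∝ θ^(−6) · θ^(−3) = θ^(−9) on θ ≥ max(5, 8.12) = 8.12.
This density is strictly decreasing in θ, so the posterior mode lies at the lower boundary of the support.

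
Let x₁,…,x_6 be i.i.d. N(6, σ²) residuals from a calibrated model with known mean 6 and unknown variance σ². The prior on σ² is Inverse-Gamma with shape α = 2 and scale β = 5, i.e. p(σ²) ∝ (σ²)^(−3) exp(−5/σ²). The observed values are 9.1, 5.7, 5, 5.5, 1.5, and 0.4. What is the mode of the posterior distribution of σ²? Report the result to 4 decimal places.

σ̂²_MAP = 6.0467

Sum of squared deviations about the known mean: SS = (9.1−6)² + (5.7−6)² + (5−6)² + (5.5−6)² + (1.5−6)² + (0.4−6)² = 62.56.
The Normal likelihood contributes (σ²)^(−n/2) exp(−SS/(2σ²)), so the posterior is Inverse-Gamma(α + n/2, β + SS/2) = Inverse-Gamma(5, 36.28).
The mode of Inverse-Gamma(a, b) is b/(a+1) = 36.28/6 ≈ 6.0467.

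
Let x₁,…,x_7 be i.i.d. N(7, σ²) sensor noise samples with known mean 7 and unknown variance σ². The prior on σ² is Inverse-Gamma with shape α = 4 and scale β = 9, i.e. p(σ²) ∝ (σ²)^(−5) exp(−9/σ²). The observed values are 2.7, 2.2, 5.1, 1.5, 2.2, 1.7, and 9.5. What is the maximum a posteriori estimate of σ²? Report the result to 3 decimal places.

Sum of squared deviations about the known mean: SS = (2.7−7)² + (2.2−7)² + (5.1−7)² + (1.5−7)² + (2.2−7)² + (1.7−7)² + (9.5−7)² = 132.77.
The Normal likelihood contributes (σ²)^(−n/2) exp(−SS/(2σ²)), so the posterior is Inverse-Gamma(α + n/2, β + SS/2) = Inverse-Gamma(7.5, 75.385).
The mode of Inverse-Gamma(a, b) is b/(a+1) = 75.385/8.5 ≈ 8.869.

σ̂²_MAP = 8.869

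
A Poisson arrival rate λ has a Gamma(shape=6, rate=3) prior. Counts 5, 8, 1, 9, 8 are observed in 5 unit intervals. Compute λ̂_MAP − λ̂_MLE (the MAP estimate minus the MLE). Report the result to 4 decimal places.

Σxᵢ = 31. Posterior is Gamma(37, 8); MAP = (37−1)/8 = 36/8 ≈ 4.50000.
MLE = x̄ = 31/5 ≈ 6.20000.
Difference = 36/8 − 31/5 = -17/10 ≈ -1.7000.

MAP − MLE = -1.7000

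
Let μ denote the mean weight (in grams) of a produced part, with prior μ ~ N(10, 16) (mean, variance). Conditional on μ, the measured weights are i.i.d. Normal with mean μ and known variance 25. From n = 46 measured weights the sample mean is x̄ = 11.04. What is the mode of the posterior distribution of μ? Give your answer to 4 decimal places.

μ̂_MAP = 11.0058

n = 46, x̄ = 11.04.
For a Normal prior and Normal likelihood with known variance, the posterior is Normal; its mode equals its mean, the precision-weighted average.
Prior precision 1/σ₀² = 1/16 = 0.0625; data precision n/σ² = 46/25 = 1.84.
μ̂ = (0.0625·10 + 1.84·11.04) / (0.0625 + 1.84) = 20.9386/1.9025 = 209386/19025 ≈ 11.0058.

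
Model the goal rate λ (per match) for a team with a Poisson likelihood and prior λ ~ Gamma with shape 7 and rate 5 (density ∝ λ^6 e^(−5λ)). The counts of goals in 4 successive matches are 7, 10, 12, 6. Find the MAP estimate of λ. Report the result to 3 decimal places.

λ̂_MAP = 4.556

Σxᵢ = 7+10+12+6 = 35, with n = 4.
Posterior ∝ λ^6e^(−5λ) · λ^35e^(−4λ) = λ^41e^(−9λ), i.e. Gamma(shape=42, rate=9).
The mode of a Gamma(a, b) with a ≥ 1 (shape–rate) is (a−1)/b = 41/9 ≈ 4.556.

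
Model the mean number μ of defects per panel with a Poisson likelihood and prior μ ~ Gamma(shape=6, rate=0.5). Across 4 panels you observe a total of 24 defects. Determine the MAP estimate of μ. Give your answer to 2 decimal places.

μ̂_MAP = 6.44

Σxᵢ = 24, n = 4.
Posterior ∝ μ^5e^(−0.5μ) · μ^24e^(−4μ) = μ^29e^(−4.5μ), i.e. Gamma(shape=30, rate=4.5).
The mode of a Gamma(a, b) with a ≥ 1 (shape–rate) is (a−1)/b = 29/4.5 ≈ 6.44.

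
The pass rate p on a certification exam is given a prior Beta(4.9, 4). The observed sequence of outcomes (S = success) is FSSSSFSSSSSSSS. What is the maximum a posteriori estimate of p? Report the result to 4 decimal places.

p̂_MAP = 0.7608

Prior: Beta(4.9, 4).
Data: 12 successes in 14 trials (from the sequence). The binomial likelihood contributes p^12(1−p)^2, so the posterior is Beta(4.9+12, 4+2) = Beta(16.9, 6).
For Beta(a, b) with a, b > 1 the mode is (a−1)/(a+b−2) = 15.9/20.9 ≈ 0.7608.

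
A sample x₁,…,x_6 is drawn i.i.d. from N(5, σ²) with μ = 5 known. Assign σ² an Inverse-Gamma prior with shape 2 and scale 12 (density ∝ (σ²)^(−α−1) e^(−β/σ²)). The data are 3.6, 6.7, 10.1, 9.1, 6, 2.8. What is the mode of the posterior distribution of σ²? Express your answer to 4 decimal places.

σ̂²_MAP = 6.4592

Sum of squared deviations about the known mean: SS = (3.6−5)² + (6.7−5)² + (10.1−5)² + (9.1−5)² + (6−5)² + (2.8−5)² = 53.51.
The Normal likelihood contributes (σ²)^(−n/2) exp(−SS/(2σ²)), so the posterior is Inverse-Gamma(α + n/2, β + SS/2) = Inverse-Gamma(5, 38.755).
The mode of Inverse-Gamma(a, b) is b/(a+1) = 38.755/6 ≈ 6.4592.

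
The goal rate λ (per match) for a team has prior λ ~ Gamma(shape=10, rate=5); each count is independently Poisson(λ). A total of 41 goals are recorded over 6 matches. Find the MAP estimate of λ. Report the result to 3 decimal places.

Σxᵢ = 41, n = 6.
Posterior ∝ λ^9e^(−5λ) · λ^41e^(−6λ) = λ^50e^(−11λ), i.e. Gamma(shape=51, rate=11).
The mode of a Gamma(a, b) with a ≥ 1 (shape–rate) is (a−1)/b = 50/11 ≈ 4.545.

λ̂_MAP = 4.545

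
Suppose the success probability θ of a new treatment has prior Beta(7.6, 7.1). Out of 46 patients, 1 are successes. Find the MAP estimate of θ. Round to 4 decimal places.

θ̂_MAP = 0.1295

Prior: Beta(7.6, 7.1).
Data: 1 success in 46 trials. The binomial likelihood contributes θ(1−θ)^45, so the posterior is Beta(7.6+1, 7.1+45) = Beta(8.6, 52.1).
For Beta(a, b) with a, b > 1 the mode is (a−1)/(a+b−2) = 7.6/58.7 ≈ 0.1295.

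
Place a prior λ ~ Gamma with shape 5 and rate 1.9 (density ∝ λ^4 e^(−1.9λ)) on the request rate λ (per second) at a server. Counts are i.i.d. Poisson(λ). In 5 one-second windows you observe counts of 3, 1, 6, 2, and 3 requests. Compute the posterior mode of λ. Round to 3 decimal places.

λ̂_MAP = 2.754

Σxᵢ = 3+1+6+2+3 = 15, with n = 5.
Posterior ∝ λ^4e^(−1.9λ) · λ^15e^(−5λ) = λ^19e^(−6.9λ), i.e. Gamma(shape=20, rate=6.9).
The mode of a Gamma(a, b) with a ≥ 1 (shape–rate) is (a−1)/b = 19/6.9 ≈ 2.754.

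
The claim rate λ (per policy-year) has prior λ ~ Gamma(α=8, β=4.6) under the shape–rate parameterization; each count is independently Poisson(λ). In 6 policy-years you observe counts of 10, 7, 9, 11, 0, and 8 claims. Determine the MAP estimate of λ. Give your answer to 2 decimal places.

Σxᵢ = 10+7+9+11+0+8 = 45, with n = 6.
Posterior ∝ λ^7e^(−4.6λ) · λ^45e^(−6λ) = λ^52e^(−10.6λ), i.e. Gamma(shape=53, rate=10.6).
The mode of a Gamma(a, b) with a ≥ 1 (shape–rate) is (a−1)/b = 52/10.6 ≈ 4.91.

λ̂_MAP = 4.91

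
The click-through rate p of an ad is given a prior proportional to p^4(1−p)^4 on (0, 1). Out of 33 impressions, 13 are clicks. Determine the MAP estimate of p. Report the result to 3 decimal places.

p̂_MAP = 0.415

The prior density ∝ p^4(1−p)^4 is the kernel of Beta(5, 5).
Data: 13 successes in 33 trials. The binomial likelihood contributes p^13(1−p)^20, so the posterior is Beta(5+13, 5+20) = Beta(18, 25).
For Beta(a, b) with a, b > 1 the mode is (a−1)/(a+b−2) = 17/41 ≈ 0.415.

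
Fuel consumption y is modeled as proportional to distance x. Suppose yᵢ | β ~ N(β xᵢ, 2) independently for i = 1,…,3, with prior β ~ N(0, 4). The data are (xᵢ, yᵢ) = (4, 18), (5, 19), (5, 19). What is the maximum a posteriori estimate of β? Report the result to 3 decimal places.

log p(β | y) = −Σ(yᵢ − βxᵢ)²/(2·2) − β²/(2·4) + const.
Setting the derivative to zero: Σxᵢ(yᵢ − βxᵢ)/2 − β/4 = 0, so β = Σxᵢyᵢ / (Σxᵢ² + σ²/τ²).
Σxᵢyᵢ = 4·18 + 5·19 + 5·19 = 262; Σxᵢ² = 66; σ²/τ² = 0.5.
β̂_MAP = 262 / (66 + 0.5) = 262/66.5 ≈ 3.940.

β̂_MAP = 3.940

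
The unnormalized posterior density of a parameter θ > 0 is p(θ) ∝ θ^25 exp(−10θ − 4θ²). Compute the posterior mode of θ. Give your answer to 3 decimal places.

θ̂_MAP = 1.250

ℓ'(θ) = 25/θ − 10 − 8θ. Setting this to zero and multiplying by θ: 8θ² + 10θ − 25 = 0.
θ = (−10 + √(10² + 4·8·25)) / (2·8) = (−10 + √900) / 16 = (−10 + 30)/16 = 5/4.
ℓ''(θ) = −25/θ² − 8 < 0, confirming a maximum.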